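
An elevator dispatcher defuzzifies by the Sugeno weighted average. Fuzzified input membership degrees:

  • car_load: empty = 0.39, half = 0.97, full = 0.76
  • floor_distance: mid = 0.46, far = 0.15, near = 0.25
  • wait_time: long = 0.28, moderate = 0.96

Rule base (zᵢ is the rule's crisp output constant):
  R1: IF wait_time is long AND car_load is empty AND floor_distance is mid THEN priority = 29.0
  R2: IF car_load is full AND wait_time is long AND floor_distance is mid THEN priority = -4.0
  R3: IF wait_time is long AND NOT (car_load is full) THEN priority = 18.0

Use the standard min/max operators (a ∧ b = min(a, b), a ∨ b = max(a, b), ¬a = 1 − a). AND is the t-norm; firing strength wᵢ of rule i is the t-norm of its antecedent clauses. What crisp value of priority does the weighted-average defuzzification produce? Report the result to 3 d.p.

14.150

R1 (z=29.0): long=0.28, empty=0.39, mid=0.46; AND[min(a, b)] → w = 0.28
R2 (z=-4.0): full=0.76, long=0.28, mid=0.46; AND[min(a, b)] → w = 0.28
R3 (z=18.0): long=0.28, ¬full=1−0.76=0.24; AND[min(a, b)] → w = 0.24
Weighted average = (0.28·29.0 + 0.28·-4.0 + 0.24·18.0) / (0.28 + 0.28 + 0.24)
  = 11.3200 / 0.8000 = 14.150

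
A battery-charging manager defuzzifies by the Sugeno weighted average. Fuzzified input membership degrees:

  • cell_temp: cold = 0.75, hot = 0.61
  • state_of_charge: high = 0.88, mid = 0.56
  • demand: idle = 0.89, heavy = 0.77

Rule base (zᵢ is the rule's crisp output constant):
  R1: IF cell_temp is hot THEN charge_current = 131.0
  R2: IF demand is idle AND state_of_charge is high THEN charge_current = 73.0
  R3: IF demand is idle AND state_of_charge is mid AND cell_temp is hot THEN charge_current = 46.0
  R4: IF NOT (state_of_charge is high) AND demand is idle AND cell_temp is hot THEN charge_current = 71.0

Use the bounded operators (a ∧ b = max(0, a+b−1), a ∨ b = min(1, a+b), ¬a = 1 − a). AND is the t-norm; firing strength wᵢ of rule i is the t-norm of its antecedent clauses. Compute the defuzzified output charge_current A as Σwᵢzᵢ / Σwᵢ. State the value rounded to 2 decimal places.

96.44

R1 (z=131.0): hot=0.61 → w = 0.61
R2 (z=73.0): idle=0.89, high=0.88; AND[max(0, a+b−1)] → w = 0.77
R3 (z=46.0): idle=0.89, mid=0.56, hot=0.61; AND[max(0, a+b−1)] → w = 0.06
R4 (z=71.0): ¬high=1−0.88=0.12, idle=0.89, hot=0.61; AND[max(0, a+b−1)] → w = 0.00
Weighted average = (0.61·131.0 + 0.77·73.0 + 0.06·46.0 + 0.00·71.0) / (0.61 + 0.77 + 0.06 + 0.00)
  = 138.8800 / 1.4400 = 96.44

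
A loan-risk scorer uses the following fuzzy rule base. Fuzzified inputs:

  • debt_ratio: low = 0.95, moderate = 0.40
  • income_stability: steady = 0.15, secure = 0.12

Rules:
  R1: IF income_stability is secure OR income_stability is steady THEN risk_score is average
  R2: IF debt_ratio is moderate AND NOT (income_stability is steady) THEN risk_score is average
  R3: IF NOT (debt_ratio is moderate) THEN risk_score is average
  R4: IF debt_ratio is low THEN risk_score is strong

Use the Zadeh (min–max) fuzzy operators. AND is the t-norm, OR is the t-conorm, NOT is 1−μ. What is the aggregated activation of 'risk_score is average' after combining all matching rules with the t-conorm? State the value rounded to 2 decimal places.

0.60

R1: secure=0.12, steady=0.15; OR[max(a, b)] → w = 0.15
R2: moderate=0.40, ¬steady=1−0.15=0.85; AND[min(a, b)] → w = 0.40
R3: ¬moderate=1−0.40=0.60 → w = 0.60
R4: low=0.95 → w = 0.95
Rules with consequent 'average': {R1, R2, R3} → strengths 0.15, 0.40, 0.60
Aggregate via t-conorm [max(a, b)]: 0.60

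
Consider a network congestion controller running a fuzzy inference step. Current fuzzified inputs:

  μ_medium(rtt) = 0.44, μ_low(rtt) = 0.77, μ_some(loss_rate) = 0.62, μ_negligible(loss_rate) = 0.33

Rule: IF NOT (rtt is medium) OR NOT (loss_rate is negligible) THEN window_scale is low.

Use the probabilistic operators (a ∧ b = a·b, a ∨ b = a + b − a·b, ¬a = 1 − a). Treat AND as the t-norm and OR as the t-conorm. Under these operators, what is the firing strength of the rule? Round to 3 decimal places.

0.855

firing strength: ¬medium=1−0.44=0.56, ¬negligible=1−0.33=0.67; OR[a + b − a·b] → w = 0.8548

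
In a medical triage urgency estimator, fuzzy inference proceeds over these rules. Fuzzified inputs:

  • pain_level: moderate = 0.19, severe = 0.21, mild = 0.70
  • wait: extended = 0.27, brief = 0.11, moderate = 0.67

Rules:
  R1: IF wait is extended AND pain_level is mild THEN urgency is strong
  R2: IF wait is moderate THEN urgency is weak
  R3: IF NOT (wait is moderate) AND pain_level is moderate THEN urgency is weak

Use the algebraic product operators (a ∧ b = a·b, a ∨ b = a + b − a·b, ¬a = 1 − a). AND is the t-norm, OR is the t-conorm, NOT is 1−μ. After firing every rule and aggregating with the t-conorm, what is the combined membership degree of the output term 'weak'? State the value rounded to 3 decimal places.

0.691

R1: extended=0.27, mild=0.70; AND[a·b] → w = 0.1890
R2: moderate=0.67 → w = 0.6700
R3: ¬moderate=1−0.67=0.33, moderate=0.19; AND[a·b] → w = 0.0627
Rules with consequent 'weak': {R2, R3} → strengths 0.6700, 0.0627
Aggregate via t-conorm [a + b − a·b]: 0.6907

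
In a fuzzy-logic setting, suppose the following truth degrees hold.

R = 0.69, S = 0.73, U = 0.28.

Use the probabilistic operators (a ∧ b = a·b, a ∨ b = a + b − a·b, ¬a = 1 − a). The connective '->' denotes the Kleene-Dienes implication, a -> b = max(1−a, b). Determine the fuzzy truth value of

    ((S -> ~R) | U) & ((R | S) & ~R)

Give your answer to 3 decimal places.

0.143

~R = 1 − 0.6900 = 0.3100
S -> ~R  [Kleene-Dienes: max(1−a, b)] with a=0.7300, b=0.3100 → 0.3100
(S -> ~R) | U = a + b − a·b on (0.3100, 0.2800) = 0.5032
R | S = a + b − a·b on (0.6900, 0.7300) = 0.9163
~R = 1 − 0.6900 = 0.3100
(R | S) & ~R = a·b on (0.9163, 0.3100) = 0.2841
((S -> ~R) | U) & ((R | S) & ~R) = a·b on (0.5032, 0.2841) = 0.1429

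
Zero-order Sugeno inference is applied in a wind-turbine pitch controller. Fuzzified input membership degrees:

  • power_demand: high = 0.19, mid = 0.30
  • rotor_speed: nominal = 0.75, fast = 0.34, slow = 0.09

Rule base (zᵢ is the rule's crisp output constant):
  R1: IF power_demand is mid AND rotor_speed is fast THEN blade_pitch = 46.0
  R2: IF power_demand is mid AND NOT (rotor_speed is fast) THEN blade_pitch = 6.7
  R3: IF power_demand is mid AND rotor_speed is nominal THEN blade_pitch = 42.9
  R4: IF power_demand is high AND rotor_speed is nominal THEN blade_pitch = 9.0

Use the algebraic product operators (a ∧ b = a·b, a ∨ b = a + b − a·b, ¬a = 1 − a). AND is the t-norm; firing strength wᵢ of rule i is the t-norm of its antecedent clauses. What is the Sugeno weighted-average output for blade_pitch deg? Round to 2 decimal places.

25.40

R1 (z=46.0): mid=0.30, fast=0.34; AND[a·b] → w = 0.1020
R2 (z=6.7): mid=0.30, ¬fast=1−0.34=0.66; AND[a·b] → w = 0.1980
R3 (z=42.9): mid=0.30, nominal=0.75; AND[a·b] → w = 0.2250
R4 (z=9.0): high=0.19, nominal=0.75; AND[a·b] → w = 0.1425
Weighted average = (0.1020·46.0 + 0.1980·6.7 + 0.2250·42.9 + 0.1425·9.0) / (0.1020 + 0.1980 + 0.2250 + 0.1425)
  = 16.9536 / 0.6675 = 25.40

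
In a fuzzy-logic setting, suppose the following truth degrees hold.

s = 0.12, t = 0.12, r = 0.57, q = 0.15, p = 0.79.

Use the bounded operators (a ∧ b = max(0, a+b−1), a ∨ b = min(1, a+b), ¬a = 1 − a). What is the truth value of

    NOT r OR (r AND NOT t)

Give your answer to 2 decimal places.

NOT r = 1 − 0.57 = 0.43
NOT t = 1 − 0.12 = 0.88
r AND NOT t = max(0, a+b−1) on (0.57, 0.88) = 0.45
NOT r OR (r AND NOT t) = min(1, a+b) on (0.43, 0.45) = 0.88

0.88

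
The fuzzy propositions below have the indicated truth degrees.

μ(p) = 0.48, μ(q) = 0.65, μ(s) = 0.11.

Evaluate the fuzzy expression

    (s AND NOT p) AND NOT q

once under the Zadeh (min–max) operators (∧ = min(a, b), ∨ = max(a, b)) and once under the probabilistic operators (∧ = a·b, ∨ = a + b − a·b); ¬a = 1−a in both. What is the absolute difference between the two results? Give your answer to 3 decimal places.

0.090

Under Zadeh (min–max):
  NOT p = 1 − 0.48 = 0.52
  s AND NOT p = min(a, b) on (0.11, 0.52) = 0.11
  NOT q = 1 − 0.65 = 0.35
  (s AND NOT p) AND NOT q = min(a, b) on (0.11, 0.35) = 0.11
  → value = 0.1100
Under probabilistic:
  NOT p = 1 − 0.4800 = 0.5200
  s AND NOT p = a·b on (0.1100, 0.5200) = 0.0572
  NOT q = 1 − 0.6500 = 0.3500
  (s AND NOT p) AND NOT q = a·b on (0.0572, 0.3500) = 0.0200
  → value = 0.0200
|0.1100 − 0.0200| = 0.090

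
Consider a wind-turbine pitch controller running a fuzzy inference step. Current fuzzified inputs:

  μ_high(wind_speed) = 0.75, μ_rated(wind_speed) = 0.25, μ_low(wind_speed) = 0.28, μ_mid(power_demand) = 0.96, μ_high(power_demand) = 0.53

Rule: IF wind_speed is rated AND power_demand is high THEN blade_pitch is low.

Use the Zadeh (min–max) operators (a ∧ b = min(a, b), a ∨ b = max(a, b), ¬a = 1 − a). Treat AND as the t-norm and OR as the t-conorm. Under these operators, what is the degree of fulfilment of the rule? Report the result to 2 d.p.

0.25

firing strength: rated=0.25, high=0.53; AND[min(a, b)] → w = 0.25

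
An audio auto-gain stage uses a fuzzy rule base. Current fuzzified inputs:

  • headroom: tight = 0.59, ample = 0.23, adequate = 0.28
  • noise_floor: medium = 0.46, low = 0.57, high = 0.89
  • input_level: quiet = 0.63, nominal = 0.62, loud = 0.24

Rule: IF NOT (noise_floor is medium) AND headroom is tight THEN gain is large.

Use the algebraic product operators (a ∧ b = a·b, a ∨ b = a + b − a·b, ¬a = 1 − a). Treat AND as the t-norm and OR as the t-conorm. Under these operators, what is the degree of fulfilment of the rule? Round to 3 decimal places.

0.319

firing strength: ¬medium=1−0.46=0.54, tight=0.59; AND[a·b] → w = 0.3186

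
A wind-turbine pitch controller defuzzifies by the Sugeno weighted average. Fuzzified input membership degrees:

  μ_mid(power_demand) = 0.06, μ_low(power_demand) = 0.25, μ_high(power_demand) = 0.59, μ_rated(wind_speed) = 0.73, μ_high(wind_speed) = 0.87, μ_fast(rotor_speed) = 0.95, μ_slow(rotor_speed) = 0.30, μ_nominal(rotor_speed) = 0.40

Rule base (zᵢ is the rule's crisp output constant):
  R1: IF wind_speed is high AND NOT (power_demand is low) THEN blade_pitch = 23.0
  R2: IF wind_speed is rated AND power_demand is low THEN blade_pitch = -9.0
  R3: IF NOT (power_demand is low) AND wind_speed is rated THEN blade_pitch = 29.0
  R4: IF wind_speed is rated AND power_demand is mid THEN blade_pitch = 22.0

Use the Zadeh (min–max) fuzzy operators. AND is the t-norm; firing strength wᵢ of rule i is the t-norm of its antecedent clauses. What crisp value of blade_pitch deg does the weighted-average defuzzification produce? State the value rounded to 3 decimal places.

R1 (z=23.0): high=0.87, ¬low=1−0.25=0.75; AND[min(a, b)] → w = 0.75
R2 (z=-9.0): rated=0.73, low=0.25; AND[min(a, b)] → w = 0.25
R3 (z=29.0): ¬low=1−0.25=0.75, rated=0.73; AND[min(a, b)] → w = 0.73
R4 (z=22.0): rated=0.73, mid=0.06; AND[min(a, b)] → w = 0.06
Weighted average = (0.75·23.0 + 0.25·-9.0 + 0.73·29.0 + 0.06·22.0) / (0.75 + 0.25 + 0.73 + 0.06)
  = 37.4900 / 1.7900 = 20.944

20.944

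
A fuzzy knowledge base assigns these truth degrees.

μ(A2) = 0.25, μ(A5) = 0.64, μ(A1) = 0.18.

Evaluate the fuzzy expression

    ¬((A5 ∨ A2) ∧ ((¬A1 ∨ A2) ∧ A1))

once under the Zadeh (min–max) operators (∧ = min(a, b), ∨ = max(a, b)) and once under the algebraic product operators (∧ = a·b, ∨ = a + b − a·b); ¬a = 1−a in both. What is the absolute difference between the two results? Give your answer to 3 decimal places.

Under Zadeh (min–max):
  A5 ∨ A2 = max(a, b) on (0.64, 0.25) = 0.64
  ¬A1 = 1 − 0.18 = 0.82
  ¬A1 ∨ A2 = max(a, b) on (0.82, 0.25) = 0.82
  (¬A1 ∨ A2) ∧ A1 = min(a, b) on (0.82, 0.18) = 0.18
  (A5 ∨ A2) ∧ ((¬A1 ∨ A2) ∧ A1) = min(a, b) on (0.64, 0.18) = 0.18
  ¬((A5 ∨ A2) ∧ ((¬A1 ∨ A2) ∧ A1)) = 1 − 0.18 = 0.82
  → value = 0.8200
Under algebraic product:
  A5 ∨ A2 = a + b − a·b on (0.6400, 0.2500) = 0.7300
  ¬A1 = 1 − 0.1800 = 0.8200
  ¬A1 ∨ A2 = a + b − a·b on (0.8200, 0.2500) = 0.8650
  (¬A1 ∨ A2) ∧ A1 = a·b on (0.8650, 0.1800) = 0.1557
  (A5 ∨ A2) ∧ ((¬A1 ∨ A2) ∧ A1) = a·b on (0.7300, 0.1557) = 0.1137
  ¬((A5 ∨ A2) ∧ ((¬A1 ∨ A2) ∧ A1)) = 1 − 0.1137 = 0.8863
  → value = 0.8863
|0.8200 − 0.8863| = 0.066

0.066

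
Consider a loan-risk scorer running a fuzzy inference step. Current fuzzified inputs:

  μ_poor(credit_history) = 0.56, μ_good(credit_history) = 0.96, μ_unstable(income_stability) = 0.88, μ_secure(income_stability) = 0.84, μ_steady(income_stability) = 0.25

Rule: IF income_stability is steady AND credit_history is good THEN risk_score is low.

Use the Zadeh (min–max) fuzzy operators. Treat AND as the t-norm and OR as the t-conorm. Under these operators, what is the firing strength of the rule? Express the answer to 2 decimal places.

0.25

firing strength: steady=0.25, good=0.96; AND[min(a, b)] → w = 0.25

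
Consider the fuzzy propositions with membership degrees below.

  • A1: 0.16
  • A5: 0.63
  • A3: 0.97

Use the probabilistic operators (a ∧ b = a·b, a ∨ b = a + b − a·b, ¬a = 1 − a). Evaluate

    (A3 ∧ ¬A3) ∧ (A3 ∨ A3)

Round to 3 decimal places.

¬A3 = 1 − 0.9700 = 0.0300
A3 ∧ ¬A3 = a·b on (0.9700, 0.0300) = 0.0291
A3 ∨ A3 = a + b − a·b on (0.9700, 0.9700) = 0.9991
(A3 ∧ ¬A3) ∧ (A3 ∨ A3) = a·b on (0.0291, 0.9991) = 0.0291

0.029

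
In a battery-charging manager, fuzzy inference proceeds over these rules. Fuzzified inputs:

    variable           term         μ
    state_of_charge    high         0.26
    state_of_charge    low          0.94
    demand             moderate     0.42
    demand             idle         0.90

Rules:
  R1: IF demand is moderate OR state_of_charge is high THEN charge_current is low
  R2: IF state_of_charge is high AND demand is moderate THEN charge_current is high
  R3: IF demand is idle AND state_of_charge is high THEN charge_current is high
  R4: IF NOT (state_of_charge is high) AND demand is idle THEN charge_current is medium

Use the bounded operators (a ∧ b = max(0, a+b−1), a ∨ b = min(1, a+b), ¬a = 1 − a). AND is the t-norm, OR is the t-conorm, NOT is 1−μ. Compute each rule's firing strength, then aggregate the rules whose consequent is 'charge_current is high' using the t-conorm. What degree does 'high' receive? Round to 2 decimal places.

0.16

R1: moderate=0.42, high=0.26; OR[min(1, a+b)] → w = 0.68
R2: high=0.26, moderate=0.42; AND[max(0, a+b−1)] → w = 0.00
R3: idle=0.90, high=0.26; AND[max(0, a+b−1)] → w = 0.16
R4: ¬high=1−0.26=0.74, idle=0.90; AND[max(0, a+b−1)] → w = 0.64
Rules with consequent 'high': {R2, R3} → strengths 0.00, 0.16
Aggregate via t-conorm [min(1, a+b)]: 0.16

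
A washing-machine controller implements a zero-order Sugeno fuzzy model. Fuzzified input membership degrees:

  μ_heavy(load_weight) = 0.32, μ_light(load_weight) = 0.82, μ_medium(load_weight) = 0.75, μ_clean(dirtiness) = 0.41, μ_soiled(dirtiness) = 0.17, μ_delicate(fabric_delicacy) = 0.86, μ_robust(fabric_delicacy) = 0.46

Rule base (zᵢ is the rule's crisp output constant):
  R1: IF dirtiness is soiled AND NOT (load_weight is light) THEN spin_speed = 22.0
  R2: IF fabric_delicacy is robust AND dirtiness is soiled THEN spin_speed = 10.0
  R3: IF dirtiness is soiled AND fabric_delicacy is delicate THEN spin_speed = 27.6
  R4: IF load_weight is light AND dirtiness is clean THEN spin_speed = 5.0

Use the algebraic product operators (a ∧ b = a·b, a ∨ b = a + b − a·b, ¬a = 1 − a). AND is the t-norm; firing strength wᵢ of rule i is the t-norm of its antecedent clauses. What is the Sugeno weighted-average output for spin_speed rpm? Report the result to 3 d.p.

12.130

R1 (z=22.0): soiled=0.17, ¬light=1−0.82=0.18; AND[a·b] → w = 0.0306
R2 (z=10.0): robust=0.46, soiled=0.17; AND[a·b] → w = 0.0782
R3 (z=27.6): soiled=0.17, delicate=0.86; AND[a·b] → w = 0.1462
R4 (z=5.0): light=0.82, clean=0.41; AND[a·b] → w = 0.3362
Weighted average = (0.0306·22.0 + 0.0782·10.0 + 0.1462·27.6 + 0.3362·5.0) / (0.0306 + 0.0782 + 0.1462 + 0.3362)
  = 7.1713 / 0.5912 = 12.130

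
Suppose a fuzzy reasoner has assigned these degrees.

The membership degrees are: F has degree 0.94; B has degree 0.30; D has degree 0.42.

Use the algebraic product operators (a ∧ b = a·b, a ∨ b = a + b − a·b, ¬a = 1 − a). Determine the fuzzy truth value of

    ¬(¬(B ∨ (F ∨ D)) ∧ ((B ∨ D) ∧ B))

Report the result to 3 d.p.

F ∨ D = a + b − a·b on (0.9400, 0.4200) = 0.9652
B ∨ (F ∨ D) = a + b − a·b on (0.3000, 0.9652) = 0.9756
¬(B ∨ (F ∨ D)) = 1 − 0.9756 = 0.0244
B ∨ D = a + b − a·b on (0.3000, 0.4200) = 0.5940
(B ∨ D) ∧ B = a·b on (0.5940, 0.3000) = 0.1782
¬(B ∨ (F ∨ D)) ∧ ((B ∨ D) ∧ B) = a·b on (0.0244, 0.1782) = 0.0043
¬(¬(B ∨ (F ∨ D)) ∧ ((B ∨ D) ∧ B)) = 1 − 0.0043 = 0.9957

0.996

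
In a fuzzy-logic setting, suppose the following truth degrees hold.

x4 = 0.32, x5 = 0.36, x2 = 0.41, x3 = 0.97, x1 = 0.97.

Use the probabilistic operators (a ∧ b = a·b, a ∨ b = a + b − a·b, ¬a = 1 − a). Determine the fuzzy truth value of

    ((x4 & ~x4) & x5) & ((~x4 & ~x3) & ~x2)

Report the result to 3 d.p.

~x4 = 1 − 0.3200 = 0.6800
x4 & ~x4 = a·b on (0.3200, 0.6800) = 0.2176
(x4 & ~x4) & x5 = a·b on (0.2176, 0.3600) = 0.0783
~x4 = 1 − 0.3200 = 0.6800
~x3 = 1 − 0.9700 = 0.0300
~x4 & ~x3 = a·b on (0.6800, 0.0300) = 0.0204
~x2 = 1 − 0.4100 = 0.5900
(~x4 & ~x3) & ~x2 = a·b on (0.0204, 0.5900) = 0.0120
((x4 & ~x4) & x5) & ((~x4 & ~x3) & ~x2) = a·b on (0.0783, 0.0120) = 0.0009

0.001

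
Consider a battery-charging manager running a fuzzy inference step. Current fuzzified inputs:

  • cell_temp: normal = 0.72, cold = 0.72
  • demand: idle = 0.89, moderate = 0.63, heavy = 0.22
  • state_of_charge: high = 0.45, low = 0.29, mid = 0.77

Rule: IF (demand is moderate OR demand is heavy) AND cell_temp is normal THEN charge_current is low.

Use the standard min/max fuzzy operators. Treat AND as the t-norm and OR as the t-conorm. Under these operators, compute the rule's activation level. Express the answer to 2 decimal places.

0.63

firing strength: (moderate=0.63 OR heavy=0.22) = 0.63; AND[min(a, b)] with normal=0.72 → w = 0.63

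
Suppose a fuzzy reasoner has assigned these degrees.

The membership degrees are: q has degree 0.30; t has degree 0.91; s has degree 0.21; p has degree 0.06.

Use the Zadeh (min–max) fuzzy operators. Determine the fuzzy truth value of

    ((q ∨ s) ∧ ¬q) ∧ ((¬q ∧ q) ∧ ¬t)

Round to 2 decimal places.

0.09

q ∨ s = max(a, b) on (0.30, 0.21) = 0.30
¬q = 1 − 0.30 = 0.70
(q ∨ s) ∧ ¬q = min(a, b) on (0.30, 0.70) = 0.30
¬q = 1 − 0.30 = 0.70
¬q ∧ q = min(a, b) on (0.70, 0.30) = 0.30
¬t = 1 − 0.91 = 0.09
(¬q ∧ q) ∧ ¬t = min(a, b) on (0.30, 0.09) = 0.09
((q ∨ s) ∧ ¬q) ∧ ((¬q ∧ q) ∧ ¬t) = min(a, b) on (0.30, 0.09) = 0.09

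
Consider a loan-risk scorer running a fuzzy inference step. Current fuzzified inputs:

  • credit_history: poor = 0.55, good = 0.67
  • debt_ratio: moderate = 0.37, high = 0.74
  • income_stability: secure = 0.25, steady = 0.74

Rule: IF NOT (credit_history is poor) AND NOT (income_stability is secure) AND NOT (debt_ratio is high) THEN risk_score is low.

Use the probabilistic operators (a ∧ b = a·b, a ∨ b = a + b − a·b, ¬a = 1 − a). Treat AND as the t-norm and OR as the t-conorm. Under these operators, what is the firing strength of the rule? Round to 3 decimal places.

firing strength: ¬poor=1−0.55=0.45, ¬secure=1−0.25=0.75, ¬high=1−0.74=0.26; AND[a·b] → w = 0.0877

0.088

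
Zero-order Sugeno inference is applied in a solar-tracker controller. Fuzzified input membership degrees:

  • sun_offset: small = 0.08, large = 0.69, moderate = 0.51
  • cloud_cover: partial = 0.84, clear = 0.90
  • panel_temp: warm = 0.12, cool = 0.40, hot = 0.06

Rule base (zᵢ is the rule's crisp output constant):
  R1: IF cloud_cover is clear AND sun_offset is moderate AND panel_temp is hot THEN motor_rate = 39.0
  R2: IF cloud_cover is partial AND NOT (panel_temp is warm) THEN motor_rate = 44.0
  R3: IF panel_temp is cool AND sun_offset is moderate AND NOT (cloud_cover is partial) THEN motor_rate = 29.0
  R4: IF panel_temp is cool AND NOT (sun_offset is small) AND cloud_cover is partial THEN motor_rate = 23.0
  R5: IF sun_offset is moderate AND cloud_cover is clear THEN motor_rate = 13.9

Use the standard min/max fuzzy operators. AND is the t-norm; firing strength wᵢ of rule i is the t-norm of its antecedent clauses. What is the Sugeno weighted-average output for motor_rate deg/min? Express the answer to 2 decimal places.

30.57

R1 (z=39.0): clear=0.90, moderate=0.51, hot=0.06; AND[min(a, b)] → w = 0.06
R2 (z=44.0): partial=0.84, ¬warm=1−0.12=0.88; AND[min(a, b)] → w = 0.84
R3 (z=29.0): cool=0.40, moderate=0.51, ¬partial=1−0.84=0.16; AND[min(a, b)] → w = 0.16
R4 (z=23.0): cool=0.40, ¬small=1−0.08=0.92, partial=0.84; AND[min(a, b)] → w = 0.40
R5 (z=13.9): moderate=0.51, clear=0.90; AND[min(a, b)] → w = 0.51
Weighted average = (0.06·39.0 + 0.84·44.0 + 0.16·29.0 + 0.40·23.0 + 0.51·13.9) / (0.06 + 0.84 + 0.16 + 0.40 + 0.51)
  = 60.2290 / 1.9700 = 30.57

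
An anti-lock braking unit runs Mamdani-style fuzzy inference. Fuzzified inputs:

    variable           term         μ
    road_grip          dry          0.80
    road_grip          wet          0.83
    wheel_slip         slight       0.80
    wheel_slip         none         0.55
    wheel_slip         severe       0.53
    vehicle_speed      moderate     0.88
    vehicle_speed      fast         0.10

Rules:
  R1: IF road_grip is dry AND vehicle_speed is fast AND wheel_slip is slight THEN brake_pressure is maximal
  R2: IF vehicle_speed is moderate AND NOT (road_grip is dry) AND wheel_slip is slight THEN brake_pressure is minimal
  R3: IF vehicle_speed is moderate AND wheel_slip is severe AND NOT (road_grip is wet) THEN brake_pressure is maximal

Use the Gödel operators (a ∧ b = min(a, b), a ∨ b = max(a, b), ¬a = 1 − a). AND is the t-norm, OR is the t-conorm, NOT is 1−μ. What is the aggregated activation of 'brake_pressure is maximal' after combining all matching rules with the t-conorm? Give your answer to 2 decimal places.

R1: dry=0.80, fast=0.10, slight=0.80; AND[min(a, b)] → w = 0.10
R2: moderate=0.88, ¬dry=1−0.80=0.20, slight=0.80; AND[min(a, b)] → w = 0.20
R3: moderate=0.88, severe=0.53, ¬wet=1−0.83=0.17; AND[min(a, b)] → w = 0.17
Rules with consequent 'maximal': {R1, R3} → strengths 0.10, 0.17
Aggregate via t-conorm [max(a, b)]: 0.17

0.17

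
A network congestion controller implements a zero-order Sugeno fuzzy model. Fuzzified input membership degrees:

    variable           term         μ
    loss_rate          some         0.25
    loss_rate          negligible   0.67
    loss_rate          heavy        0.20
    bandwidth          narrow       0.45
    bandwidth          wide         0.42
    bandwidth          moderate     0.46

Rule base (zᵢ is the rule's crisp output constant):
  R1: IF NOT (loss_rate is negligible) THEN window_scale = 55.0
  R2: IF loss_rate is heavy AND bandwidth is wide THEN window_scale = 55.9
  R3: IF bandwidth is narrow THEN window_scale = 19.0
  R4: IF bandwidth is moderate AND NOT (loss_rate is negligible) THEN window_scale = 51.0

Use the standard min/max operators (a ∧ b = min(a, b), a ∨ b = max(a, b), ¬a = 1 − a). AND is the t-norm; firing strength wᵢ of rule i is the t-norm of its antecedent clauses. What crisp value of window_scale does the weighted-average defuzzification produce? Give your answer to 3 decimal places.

R1 (z=55.0): ¬negligible=1−0.67=0.33 → w = 0.33
R2 (z=55.9): heavy=0.20, wide=0.42; AND[min(a, b)] → w = 0.20
R3 (z=19.0): narrow=0.45 → w = 0.45
R4 (z=51.0): moderate=0.46, ¬negligible=1−0.67=0.33; AND[min(a, b)] → w = 0.33
Weighted average = (0.33·55.0 + 0.20·55.9 + 0.45·19.0 + 0.33·51.0) / (0.33 + 0.20 + 0.45 + 0.33)
  = 54.7100 / 1.3100 = 41.763

41.763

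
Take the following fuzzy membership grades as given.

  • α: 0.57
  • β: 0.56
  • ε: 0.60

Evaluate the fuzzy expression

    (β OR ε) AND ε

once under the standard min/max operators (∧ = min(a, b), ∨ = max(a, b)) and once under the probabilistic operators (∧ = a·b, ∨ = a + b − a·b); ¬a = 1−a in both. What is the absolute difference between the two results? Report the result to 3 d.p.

0.106

Under standard min/max:
  β OR ε = max(a, b) on (0.56, 0.60) = 0.60
  (β OR ε) AND ε = min(a, b) on (0.60, 0.60) = 0.60
  → value = 0.6000
Under probabilistic:
  β OR ε = a + b − a·b on (0.5600, 0.6000) = 0.8240
  (β OR ε) AND ε = a·b on (0.8240, 0.6000) = 0.4944
  → value = 0.4944
|0.6000 − 0.4944| = 0.106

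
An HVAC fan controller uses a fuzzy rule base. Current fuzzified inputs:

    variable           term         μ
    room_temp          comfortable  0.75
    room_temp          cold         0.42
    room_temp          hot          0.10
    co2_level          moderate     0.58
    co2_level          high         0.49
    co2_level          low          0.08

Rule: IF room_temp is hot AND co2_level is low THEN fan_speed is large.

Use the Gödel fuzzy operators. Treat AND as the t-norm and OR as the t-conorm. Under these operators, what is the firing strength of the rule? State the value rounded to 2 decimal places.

firing strength: hot=0.10, low=0.08; AND[min(a, b)] → w = 0.08

0.08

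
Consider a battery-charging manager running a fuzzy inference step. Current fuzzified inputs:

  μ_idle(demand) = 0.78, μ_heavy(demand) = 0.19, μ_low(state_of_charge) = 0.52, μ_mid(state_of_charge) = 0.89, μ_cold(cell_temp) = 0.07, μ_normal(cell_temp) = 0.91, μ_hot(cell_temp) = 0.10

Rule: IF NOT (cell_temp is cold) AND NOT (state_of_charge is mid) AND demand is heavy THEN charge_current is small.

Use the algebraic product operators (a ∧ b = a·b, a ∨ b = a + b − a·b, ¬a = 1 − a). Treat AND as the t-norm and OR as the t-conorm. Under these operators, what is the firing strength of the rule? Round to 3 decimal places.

0.019

firing strength: ¬cold=1−0.07=0.93, ¬mid=1−0.89=0.11, heavy=0.19; AND[a·b] → w = 0.0194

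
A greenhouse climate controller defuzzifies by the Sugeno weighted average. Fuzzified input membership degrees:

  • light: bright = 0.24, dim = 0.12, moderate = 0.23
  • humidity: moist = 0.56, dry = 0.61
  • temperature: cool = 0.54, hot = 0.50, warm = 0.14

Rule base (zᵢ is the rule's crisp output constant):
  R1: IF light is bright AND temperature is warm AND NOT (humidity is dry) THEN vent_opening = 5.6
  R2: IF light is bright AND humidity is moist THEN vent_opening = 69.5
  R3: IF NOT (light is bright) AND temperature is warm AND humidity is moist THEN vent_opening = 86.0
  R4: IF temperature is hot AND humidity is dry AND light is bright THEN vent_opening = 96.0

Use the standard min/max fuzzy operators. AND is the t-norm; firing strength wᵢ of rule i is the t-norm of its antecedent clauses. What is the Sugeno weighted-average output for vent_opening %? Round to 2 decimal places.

R1 (z=5.6): bright=0.24, warm=0.14, ¬dry=1−0.61=0.39; AND[min(a, b)] → w = 0.14
R2 (z=69.5): bright=0.24, moist=0.56; AND[min(a, b)] → w = 0.24
R3 (z=86.0): ¬bright=1−0.24=0.76, warm=0.14, moist=0.56; AND[min(a, b)] → w = 0.14
R4 (z=96.0): hot=0.50, dry=0.61, bright=0.24; AND[min(a, b)] → w = 0.24
Weighted average = (0.14·5.6 + 0.24·69.5 + 0.14·86.0 + 0.24·96.0) / (0.14 + 0.24 + 0.14 + 0.24)
  = 52.5440 / 0.7600 = 69.14

69.14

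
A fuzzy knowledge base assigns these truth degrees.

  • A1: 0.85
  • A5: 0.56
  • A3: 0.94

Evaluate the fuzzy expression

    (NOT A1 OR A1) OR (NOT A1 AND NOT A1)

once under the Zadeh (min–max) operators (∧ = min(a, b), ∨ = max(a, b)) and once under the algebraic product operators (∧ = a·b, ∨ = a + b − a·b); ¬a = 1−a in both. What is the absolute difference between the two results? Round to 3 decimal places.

Under Zadeh (min–max):
  NOT A1 = 1 − 0.85 = 0.15
  NOT A1 OR A1 = max(a, b) on (0.15, 0.85) = 0.85
  NOT A1 = 1 − 0.85 = 0.15
  NOT A1 = 1 − 0.85 = 0.15
  NOT A1 AND NOT A1 = min(a, b) on (0.15, 0.15) = 0.15
  (NOT A1 OR A1) OR (NOT A1 AND NOT A1) = max(a, b) on (0.85, 0.15) = 0.85
  → value = 0.8500
Under algebraic product:
  NOT A1 = 1 − 0.8500 = 0.1500
  NOT A1 OR A1 = a + b − a·b on (0.1500, 0.8500) = 0.8725
  NOT A1 = 1 − 0.8500 = 0.1500
  NOT A1 = 1 − 0.8500 = 0.1500
  NOT A1 AND NOT A1 = a·b on (0.1500, 0.1500) = 0.0225
  (NOT A1 OR A1) OR (NOT A1 AND NOT A1) = a + b − a·b on (0.8725, 0.0225) = 0.8754
  → value = 0.8754
|0.8500 − 0.8754| = 0.025

0.025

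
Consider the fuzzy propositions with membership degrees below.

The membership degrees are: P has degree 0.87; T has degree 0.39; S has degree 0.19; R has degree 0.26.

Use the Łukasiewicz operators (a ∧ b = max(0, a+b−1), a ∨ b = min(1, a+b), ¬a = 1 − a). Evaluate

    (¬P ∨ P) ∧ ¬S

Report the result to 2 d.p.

¬P = 1 − 0.87 = 0.13
¬P ∨ P = min(1, a+b) on (0.13, 0.87) = 1.00
¬S = 1 − 0.19 = 0.81
(¬P ∨ P) ∧ ¬S = max(0, a+b−1) on (1.00, 0.81) = 0.81

0.81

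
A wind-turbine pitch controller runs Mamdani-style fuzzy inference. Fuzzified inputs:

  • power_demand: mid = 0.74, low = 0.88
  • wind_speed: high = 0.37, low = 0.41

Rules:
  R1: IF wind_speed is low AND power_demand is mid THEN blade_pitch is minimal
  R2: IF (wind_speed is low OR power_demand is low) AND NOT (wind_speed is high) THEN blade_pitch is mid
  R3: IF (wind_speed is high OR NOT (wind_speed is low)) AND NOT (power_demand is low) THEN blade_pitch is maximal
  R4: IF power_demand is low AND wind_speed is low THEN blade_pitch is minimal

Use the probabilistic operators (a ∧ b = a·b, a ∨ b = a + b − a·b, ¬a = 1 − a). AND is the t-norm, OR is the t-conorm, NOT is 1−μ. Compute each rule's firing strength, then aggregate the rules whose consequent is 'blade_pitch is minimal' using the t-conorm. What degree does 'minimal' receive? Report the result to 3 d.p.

R1: low=0.41, mid=0.74; AND[a·b] → w = 0.3034
R2: (low=0.41 OR low=0.88) = 0.9292; AND[a·b] with ¬high=1−0.37=0.63 → w = 0.5854
R3: (high=0.37 OR ¬low=1−0.41=0.59) = 0.7417; AND[a·b] with ¬low=1−0.88=0.12 → w = 0.0890
R4: low=0.88, low=0.41; AND[a·b] → w = 0.3608
Rules with consequent 'minimal': {R1, R4} → strengths 0.3034, 0.3608
Aggregate via t-conorm [a + b − a·b]: 0.5547

0.555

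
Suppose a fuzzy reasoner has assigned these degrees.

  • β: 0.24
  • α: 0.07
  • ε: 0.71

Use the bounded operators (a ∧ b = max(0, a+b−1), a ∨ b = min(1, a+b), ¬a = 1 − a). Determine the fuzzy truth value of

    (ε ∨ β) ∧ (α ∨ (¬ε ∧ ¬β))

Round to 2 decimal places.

0.07

ε ∨ β = min(1, a+b) on (0.71, 0.24) = 0.95
¬ε = 1 − 0.71 = 0.29
¬β = 1 − 0.24 = 0.76
¬ε ∧ ¬β = max(0, a+b−1) on (0.29, 0.76) = 0.05
α ∨ (¬ε ∧ ¬β) = min(1, a+b) on (0.07, 0.05) = 0.12
(ε ∨ β) ∧ (α ∨ (¬ε ∧ ¬β)) = max(0, a+b−1) on (0.95, 0.12) = 0.07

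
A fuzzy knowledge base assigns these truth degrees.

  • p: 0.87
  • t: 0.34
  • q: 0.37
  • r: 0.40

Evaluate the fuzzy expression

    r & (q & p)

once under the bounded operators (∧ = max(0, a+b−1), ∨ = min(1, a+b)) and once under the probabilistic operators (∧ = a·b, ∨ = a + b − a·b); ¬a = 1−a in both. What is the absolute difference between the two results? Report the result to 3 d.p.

0.129

Under bounded:
  q & p = max(0, a+b−1) on (0.37, 0.87) = 0.24
  r & (q & p) = max(0, a+b−1) on (0.40, 0.24) = 0.00
  → value = 0.0000
Under probabilistic:
  q & p = a·b on (0.3700, 0.8700) = 0.3219
  r & (q & p) = a·b on (0.4000, 0.3219) = 0.1288
  → value = 0.1288
|0.0000 − 0.1288| = 0.129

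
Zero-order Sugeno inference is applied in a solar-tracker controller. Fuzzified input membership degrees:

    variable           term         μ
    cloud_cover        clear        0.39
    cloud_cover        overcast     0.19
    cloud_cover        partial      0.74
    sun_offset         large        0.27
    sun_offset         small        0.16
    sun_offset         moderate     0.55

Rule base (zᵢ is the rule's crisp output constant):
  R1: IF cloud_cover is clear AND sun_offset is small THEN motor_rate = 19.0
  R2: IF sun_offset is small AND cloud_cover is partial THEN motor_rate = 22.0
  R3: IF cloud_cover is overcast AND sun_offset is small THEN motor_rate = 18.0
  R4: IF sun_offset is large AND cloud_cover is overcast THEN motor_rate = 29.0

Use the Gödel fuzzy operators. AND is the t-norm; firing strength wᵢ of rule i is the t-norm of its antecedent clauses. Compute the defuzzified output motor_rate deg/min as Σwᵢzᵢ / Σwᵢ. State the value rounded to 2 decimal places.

22.31

R1 (z=19.0): clear=0.39, small=0.16; AND[min(a, b)] → w = 0.16
R2 (z=22.0): small=0.16, partial=0.74; AND[min(a, b)] → w = 0.16
R3 (z=18.0): overcast=0.19, small=0.16; AND[min(a, b)] → w = 0.16
R4 (z=29.0): large=0.27, overcast=0.19; AND[min(a, b)] → w = 0.19
Weighted average = (0.16·19.0 + 0.16·22.0 + 0.16·18.0 + 0.19·29.0) / (0.16 + 0.16 + 0.16 + 0.19)
  = 14.9500 / 0.6700 = 22.31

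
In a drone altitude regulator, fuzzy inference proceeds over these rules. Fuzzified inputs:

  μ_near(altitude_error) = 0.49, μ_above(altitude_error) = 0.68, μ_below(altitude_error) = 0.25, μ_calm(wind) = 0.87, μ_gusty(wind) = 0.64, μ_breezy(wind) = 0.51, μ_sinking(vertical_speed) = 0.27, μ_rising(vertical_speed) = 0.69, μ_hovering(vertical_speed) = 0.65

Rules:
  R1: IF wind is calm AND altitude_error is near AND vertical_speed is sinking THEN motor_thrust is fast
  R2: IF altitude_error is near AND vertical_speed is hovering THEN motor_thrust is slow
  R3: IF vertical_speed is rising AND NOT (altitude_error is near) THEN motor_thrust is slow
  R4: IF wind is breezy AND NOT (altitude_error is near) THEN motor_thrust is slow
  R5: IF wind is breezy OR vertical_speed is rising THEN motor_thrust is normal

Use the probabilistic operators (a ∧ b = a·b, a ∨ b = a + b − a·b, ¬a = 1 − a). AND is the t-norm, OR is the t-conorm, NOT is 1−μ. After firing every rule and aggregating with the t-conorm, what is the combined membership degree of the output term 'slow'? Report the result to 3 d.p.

0.673

R1: calm=0.87, near=0.49, sinking=0.27; AND[a·b] → w = 0.1151
R2: near=0.49, hovering=0.65; AND[a·b] → w = 0.3185
R3: rising=0.69, ¬near=1−0.49=0.51; AND[a·b] → w = 0.3519
R4: breezy=0.51, ¬near=1−0.49=0.51; AND[a·b] → w = 0.2601
R5: breezy=0.51, rising=0.69; OR[a + b − a·b] → w = 0.8481
Rules with consequent 'slow': {R2, R3, R4} → strengths 0.3185, 0.3519, 0.2601
Aggregate via t-conorm [a + b − a·b]: 0.6732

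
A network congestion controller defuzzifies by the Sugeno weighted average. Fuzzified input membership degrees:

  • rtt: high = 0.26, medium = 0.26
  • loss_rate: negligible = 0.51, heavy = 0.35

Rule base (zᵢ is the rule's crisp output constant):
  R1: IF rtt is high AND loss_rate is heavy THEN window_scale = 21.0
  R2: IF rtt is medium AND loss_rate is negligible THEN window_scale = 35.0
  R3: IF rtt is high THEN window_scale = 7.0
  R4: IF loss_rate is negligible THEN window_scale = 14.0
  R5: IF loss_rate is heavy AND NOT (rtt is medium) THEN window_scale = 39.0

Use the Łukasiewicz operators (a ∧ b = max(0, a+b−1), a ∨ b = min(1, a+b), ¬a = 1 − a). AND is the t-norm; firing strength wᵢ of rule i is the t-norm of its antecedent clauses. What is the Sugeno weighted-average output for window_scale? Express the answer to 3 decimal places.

14.500

R1 (z=21.0): high=0.26, heavy=0.35; AND[max(0, a+b−1)] → w = 0.00
R2 (z=35.0): medium=0.26, negligible=0.51; AND[max(0, a+b−1)] → w = 0.00
R3 (z=7.0): high=0.26 → w = 0.26
R4 (z=14.0): negligible=0.51 → w = 0.51
R5 (z=39.0): heavy=0.35, ¬medium=1−0.26=0.74; AND[max(0, a+b−1)] → w = 0.09
Weighted average = (0.00·21.0 + 0.00·35.0 + 0.26·7.0 + 0.51·14.0 + 0.09·39.0) / (0.00 + 0.00 + 0.26 + 0.51 + 0.09)
  = 12.4700 / 0.8600 = 14.500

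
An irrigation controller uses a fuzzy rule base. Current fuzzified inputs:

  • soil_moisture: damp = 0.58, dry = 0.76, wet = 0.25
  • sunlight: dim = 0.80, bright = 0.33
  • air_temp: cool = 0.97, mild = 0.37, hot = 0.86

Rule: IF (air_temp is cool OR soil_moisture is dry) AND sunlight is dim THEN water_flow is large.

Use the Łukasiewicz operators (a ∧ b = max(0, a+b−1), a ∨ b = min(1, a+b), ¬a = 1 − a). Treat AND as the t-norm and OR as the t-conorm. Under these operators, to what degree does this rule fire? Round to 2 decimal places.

firing strength: (cool=0.97 OR dry=0.76) = 1.00; AND[max(0, a+b−1)] with dim=0.80 → w = 0.80

0.80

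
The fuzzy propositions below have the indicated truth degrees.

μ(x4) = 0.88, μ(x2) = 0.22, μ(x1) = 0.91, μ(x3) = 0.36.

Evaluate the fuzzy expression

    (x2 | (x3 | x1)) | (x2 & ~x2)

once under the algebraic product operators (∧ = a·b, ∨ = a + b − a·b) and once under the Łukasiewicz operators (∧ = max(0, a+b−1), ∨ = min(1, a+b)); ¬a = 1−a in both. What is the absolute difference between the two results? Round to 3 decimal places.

0.037

Under algebraic product:
  x3 | x1 = a + b − a·b on (0.3600, 0.9100) = 0.9424
  x2 | (x3 | x1) = a + b − a·b on (0.2200, 0.9424) = 0.9551
  ~x2 = 1 − 0.2200 = 0.7800
  x2 & ~x2 = a·b on (0.2200, 0.7800) = 0.1716
  (x2 | (x3 | x1)) | (x2 & ~x2) = a + b − a·b on (0.9551, 0.1716) = 0.9628
  → value = 0.9628
Under Łukasiewicz:
  x3 | x1 = min(1, a+b) on (0.36, 0.91) = 1.00
  x2 | (x3 | x1) = min(1, a+b) on (0.22, 1.00) = 1.00
  ~x2 = 1 − 0.22 = 0.78
  x2 & ~x2 = max(0, a+b−1) on (0.22, 0.78) = 0.00
  (x2 | (x3 | x1)) | (x2 & ~x2) = min(1, a+b) on (1.00, 0.00) = 1.00
  → value = 1.0000
|0.9628 − 1.0000| = 0.037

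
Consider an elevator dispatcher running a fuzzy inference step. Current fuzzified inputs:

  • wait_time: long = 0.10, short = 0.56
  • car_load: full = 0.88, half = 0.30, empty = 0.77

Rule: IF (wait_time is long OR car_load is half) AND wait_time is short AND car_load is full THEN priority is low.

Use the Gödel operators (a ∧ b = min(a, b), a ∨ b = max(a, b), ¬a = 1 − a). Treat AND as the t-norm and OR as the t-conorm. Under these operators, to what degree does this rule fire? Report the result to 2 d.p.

firing strength: (long=0.10 OR half=0.30) = 0.30; AND[min(a, b)] with short=0.56, full=0.88 → w = 0.30

0.30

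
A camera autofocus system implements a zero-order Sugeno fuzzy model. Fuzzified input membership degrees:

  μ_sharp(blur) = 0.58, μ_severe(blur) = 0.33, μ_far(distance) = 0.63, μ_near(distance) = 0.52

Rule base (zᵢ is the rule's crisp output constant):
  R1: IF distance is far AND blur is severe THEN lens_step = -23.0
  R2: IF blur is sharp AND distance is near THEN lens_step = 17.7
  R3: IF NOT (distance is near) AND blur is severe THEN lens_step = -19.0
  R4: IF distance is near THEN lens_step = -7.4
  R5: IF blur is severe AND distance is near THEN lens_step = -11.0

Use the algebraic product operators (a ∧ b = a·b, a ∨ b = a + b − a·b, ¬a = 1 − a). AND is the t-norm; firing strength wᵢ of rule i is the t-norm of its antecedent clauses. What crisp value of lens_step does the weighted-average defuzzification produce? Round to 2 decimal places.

-6.02

R1 (z=-23.0): far=0.63, severe=0.33; AND[a·b] → w = 0.2079
R2 (z=17.7): sharp=0.58, near=0.52; AND[a·b] → w = 0.3016
R3 (z=-19.0): ¬near=1−0.52=0.48, severe=0.33; AND[a·b] → w = 0.1584
R4 (z=-7.4): near=0.52 → w = 0.5200
R5 (z=-11.0): severe=0.33, near=0.52; AND[a·b] → w = 0.1716
Weighted average = (0.2079·-23.0 + 0.3016·17.7 + 0.1584·-19.0 + 0.5200·-7.4 + 0.1716·-11.0) / (0.2079 + 0.3016 + 0.1584 + 0.5200 + 0.1716)
  = -8.1886 / 1.3595 = -6.02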